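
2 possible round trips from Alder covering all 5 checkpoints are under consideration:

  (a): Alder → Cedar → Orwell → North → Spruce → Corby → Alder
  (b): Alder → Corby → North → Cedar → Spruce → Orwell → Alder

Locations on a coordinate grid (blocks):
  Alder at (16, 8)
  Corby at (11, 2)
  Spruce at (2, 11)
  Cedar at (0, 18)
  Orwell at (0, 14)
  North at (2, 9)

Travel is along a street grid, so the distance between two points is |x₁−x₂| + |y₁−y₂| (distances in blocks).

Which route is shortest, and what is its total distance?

(a): 26 + 4 + 7 + 2 + 18 + 11 = 68
(b): 11 + 16 + 11 + 9 + 5 + 22 = 74

68 blocks — (a) is the shortest.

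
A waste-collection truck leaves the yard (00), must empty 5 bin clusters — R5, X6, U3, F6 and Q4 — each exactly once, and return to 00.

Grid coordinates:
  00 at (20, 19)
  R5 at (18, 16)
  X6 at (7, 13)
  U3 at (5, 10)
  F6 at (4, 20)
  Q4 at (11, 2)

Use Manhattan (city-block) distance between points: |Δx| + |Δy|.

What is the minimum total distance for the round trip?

With 5 stops there are 5!/2 = 60 distinct round trips (a route and its reverse cost the same).
00 - R5 - X6 - U3 - F6 - Q4 - 00: 5+14+5+11+25+26 = 86
00 - R5 - X6 - U3 - Q4 - F6 - 00: 5+14+5+14+25+17 = 80
00 - R5 - X6 - F6 - U3 - Q4 - 00: 5+14+10+11+14+26 = 80
00 - R5 - X6 - F6 - Q4 - U3 - 00: 5+14+10+25+14+24 = 92
00 - R5 - X6 - Q4 - U3 - F6 - 00: 5+14+15+14+11+17 = 76
00 - R5 - X6 - Q4 - F6 - U3 - 00: 5+14+15+25+11+24 = 94
00 - R5 - U3 - X6 - F6 - Q4 - 00: 5+19+5+10+25+26 = 90
00 - R5 - U3 - X6 - Q4 - F6 - 00: 5+19+5+15+25+17 = 86
00 - R5 - U3 - F6 - X6 - Q4 - 00: 5+19+11+10+15+26 = 86
00 - R5 - U3 - F6 - Q4 - X6 - 00: 5+19+11+25+15+19 = 94
00 - R5 - U3 - Q4 - X6 - F6 - 00: 5+19+14+15+10+17 = 80
00 - R5 - U3 - Q4 - F6 - X6 - 00: 5+19+14+25+10+19 = 92
00 - R5 - F6 - X6 - U3 - Q4 - 00: 5+18+10+5+14+26 = 78
00 - R5 - F6 - X6 - Q4 - U3 - 00: 5+18+10+15+14+24 = 86
… (46 more)
00 - R5 - Q4 - U3 - X6 - F6 - 00: 5+21+14+5+10+17 = 72  ← best
The minimum is 72.
One optimal route: 00 → R5 → Q4 → U3 → X6 → F6 → 00 (or its reverse).

Shortest round trip = 72.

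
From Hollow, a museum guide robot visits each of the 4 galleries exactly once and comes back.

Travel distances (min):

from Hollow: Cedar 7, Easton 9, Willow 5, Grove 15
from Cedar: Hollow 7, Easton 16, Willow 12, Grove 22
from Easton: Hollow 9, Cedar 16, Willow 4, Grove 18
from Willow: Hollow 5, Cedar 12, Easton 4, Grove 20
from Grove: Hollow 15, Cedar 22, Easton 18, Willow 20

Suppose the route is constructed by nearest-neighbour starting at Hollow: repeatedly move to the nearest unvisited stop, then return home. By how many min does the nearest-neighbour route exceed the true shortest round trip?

From Hollow: Willow=5, Cedar=7, Easton=9, Grove=15 → choose Willow (5).
From Willow: Easton=4, Cedar=12, Grove=20 → choose Easton (4).
From Easton: Cedar=16, Grove=18 → choose Cedar (16).
From Cedar: Grove=22 → choose Grove (22).
NN route Hollow → Willow → Easton → Cedar → Grove → Hollow costs 62.
Optimal: Hollow → Cedar → Willow → Easton → Grove → Hollow costs 56 (by enumerating all 12 distinct tours).
Excess = 62 − 56 = 6.

The nearest-neighbour route is 6 min longer than optimal.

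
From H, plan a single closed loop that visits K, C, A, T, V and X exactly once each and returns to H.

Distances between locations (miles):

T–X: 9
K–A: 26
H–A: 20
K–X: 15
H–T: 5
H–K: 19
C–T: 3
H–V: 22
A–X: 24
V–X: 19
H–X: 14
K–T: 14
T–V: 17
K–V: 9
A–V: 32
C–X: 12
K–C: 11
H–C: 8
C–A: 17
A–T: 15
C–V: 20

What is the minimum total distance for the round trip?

90 miles — the shortest possible round trip.

With 6 stops there are 6!/2 = 360 distinct round trips (a route and its reverse cost the same).
H→K→C→A→T→V→X→H: 19+11+17+15+17+19+14 = 112
H→K→C→A→T→X→V→H: 19+11+17+15+9+19+22 = 112
H→K→C→A→V→T→X→H: 19+11+17+32+17+9+14 = 119
H→K→C→A→V→X→T→H: 19+11+17+32+19+9+5 = 112
H→K→C→A→X→T→V→H: 19+11+17+24+9+17+22 = 119
H→K→C→A→X→V→T→H: 19+11+17+24+19+17+5 = 112
H→K→C→T→A→V→X→H: 19+11+3+15+32+19+14 = 113
H→K→C→T→A→X→V→H: 19+11+3+15+24+19+22 = 113
… (352 more)
H→A→C→K→V→X→T→H: 20+17+11+9+19+9+5 = 90  ← best
The minimum is 90.
One optimal route: H → A → C → K → V → X → T → H (or its reverse).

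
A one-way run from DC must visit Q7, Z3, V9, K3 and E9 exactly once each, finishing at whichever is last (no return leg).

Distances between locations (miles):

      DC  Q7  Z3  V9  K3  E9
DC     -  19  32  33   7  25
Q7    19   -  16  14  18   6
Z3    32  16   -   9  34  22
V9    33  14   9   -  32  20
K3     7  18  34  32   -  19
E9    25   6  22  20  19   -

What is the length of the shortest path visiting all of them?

There are 5! = 120 possible orderings.
DC - Q7 - Z3 - V9 - K3 - E9: 19+16+9+32+19 = 95
DC - Q7 - Z3 - V9 - E9 - K3: 19+16+9+20+19 = 83
DC - Q7 - Z3 - K3 - V9 - E9: 19+16+34+32+20 = 121
DC - Q7 - Z3 - K3 - E9 - V9: 19+16+34+19+20 = 108
DC - Q7 - Z3 - E9 - V9 - K3: 19+16+22+20+32 = 109
DC - Q7 - Z3 - E9 - K3 - V9: 19+16+22+19+32 = 108
DC - Q7 - V9 - Z3 - K3 - E9: 19+14+9+34+19 = 95
DC - Q7 - V9 - Z3 - E9 - K3: 19+14+9+22+19 = 83
DC - Q7 - V9 - K3 - Z3 - E9: 19+14+32+34+22 = 121
DC - Q7 - V9 - K3 - E9 - Z3: 19+14+32+19+22 = 106
DC - Q7 - V9 - E9 - Z3 - K3: 19+14+20+22+34 = 109
DC - Q7 - V9 - E9 - K3 - Z3: 19+14+20+19+34 = 106
DC - Q7 - K3 - Z3 - V9 - E9: 19+18+34+9+20 = 100
DC - Q7 - K3 - Z3 - E9 - V9: 19+18+34+22+20 = 113
… (106 more)
DC - K3 - E9 - Q7 - V9 - Z3: 7+19+6+14+9 = 55  ← best
The minimum is 55.
One shortest path: DC → K3 → E9 → Q7 → V9 → Z3.

55 miles — the minimum one-way total.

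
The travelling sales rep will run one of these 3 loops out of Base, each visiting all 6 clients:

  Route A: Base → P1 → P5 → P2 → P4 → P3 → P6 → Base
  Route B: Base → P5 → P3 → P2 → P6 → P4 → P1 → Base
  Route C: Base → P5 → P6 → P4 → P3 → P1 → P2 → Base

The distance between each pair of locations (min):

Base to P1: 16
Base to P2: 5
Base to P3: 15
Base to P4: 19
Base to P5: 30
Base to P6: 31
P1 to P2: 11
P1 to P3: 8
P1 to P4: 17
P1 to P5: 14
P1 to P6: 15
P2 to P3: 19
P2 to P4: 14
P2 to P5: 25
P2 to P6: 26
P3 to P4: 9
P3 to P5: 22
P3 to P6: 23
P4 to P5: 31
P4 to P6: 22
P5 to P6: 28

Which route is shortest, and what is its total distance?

Route A: 16 + 14 + 25 + 14 + 9 + 23 + 31 = 132
Route B: 30 + 22 + 19 + 26 + 22 + 17 + 16 = 152
Route C: 30 + 28 + 22 + 9 + 8 + 11 + 5 = 113

Shortest is Route C, total 113 min.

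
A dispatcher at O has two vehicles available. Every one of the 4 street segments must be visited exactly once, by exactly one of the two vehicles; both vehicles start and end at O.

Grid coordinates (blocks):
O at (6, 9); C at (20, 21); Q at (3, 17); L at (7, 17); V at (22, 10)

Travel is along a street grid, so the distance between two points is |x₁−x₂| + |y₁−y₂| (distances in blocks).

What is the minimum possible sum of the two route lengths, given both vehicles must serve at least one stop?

Check every non-empty split of the stops between the two vehicles; for each half take its own optimal tour:
  {C} + {Q, L, V}: 52 + 54 = 106
  {Q} + {C, L, V}: 22 + 56 = 78
  {C, Q} + {L, V}: 58 + 48 = 106
  {L} + {C, Q, V}: 18 + 62 = 80
  {C, L} + {Q, V}: 52 + 54 = 106
  {Q, L} + {C, V}: 24 + 56 = 80
  … (7 splits in total)
Best: vehicle 1 O → Q → O = 22; vehicle 2 O → L → C → V → O = 56; combined 78.

Minimum combined distance: 78 blocks.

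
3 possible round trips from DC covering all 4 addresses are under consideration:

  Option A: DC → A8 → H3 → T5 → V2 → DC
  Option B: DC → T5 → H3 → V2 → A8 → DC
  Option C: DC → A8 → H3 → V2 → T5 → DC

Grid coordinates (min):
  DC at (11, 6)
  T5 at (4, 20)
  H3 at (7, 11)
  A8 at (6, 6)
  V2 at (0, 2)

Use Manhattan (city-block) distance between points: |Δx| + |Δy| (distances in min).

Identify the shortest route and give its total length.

Option A: 5 + 6 + 12 + 22 + 15 = 60
Option B: 21 + 12 + 16 + 10 + 5 = 64
Option C: 5 + 6 + 16 + 22 + 21 = 70

60 min — Option A is the shortest.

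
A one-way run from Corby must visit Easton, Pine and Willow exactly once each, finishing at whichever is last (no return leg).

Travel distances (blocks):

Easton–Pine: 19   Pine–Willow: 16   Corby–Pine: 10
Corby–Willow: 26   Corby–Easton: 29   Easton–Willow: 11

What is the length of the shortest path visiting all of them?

There are 3! = 6 possible orderings.
Corby → Easton → Pine → Willow: 29+19+16 = 64
Corby → Easton → Willow → Pine: 29+11+16 = 56
Corby → Pine → Easton → Willow: 10+19+11 = 40
Corby → Pine → Willow → Easton: 10+16+11 = 37
Corby → Willow → Easton → Pine: 26+11+19 = 56
Corby → Willow → Pine → Easton: 26+16+19 = 61
The minimum is 37.
One shortest path: Corby → Pine → Willow → Easton.

37 blocks — the minimum one-way total.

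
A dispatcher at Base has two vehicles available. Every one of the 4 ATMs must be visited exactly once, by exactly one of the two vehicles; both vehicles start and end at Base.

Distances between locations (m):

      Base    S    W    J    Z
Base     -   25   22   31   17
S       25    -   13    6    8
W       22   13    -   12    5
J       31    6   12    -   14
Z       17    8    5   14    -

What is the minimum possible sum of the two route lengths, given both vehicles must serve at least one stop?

Check every non-empty split of the stops between the two vehicles; for each half take its own optimal tour:
  {S} + {W, J, Z}: 50 + 65 = 115
  {W} + {S, J, Z}: 44 + 62 = 106
  {S, W} + {J, Z}: 60 + 62 = 122
  {J} + {S, W, Z}: 62 + 60 = 122
  {S, J} + {W, Z}: 62 + 44 = 106
  {W, J} + {S, Z}: 65 + 50 = 115
  … (7 splits in total)
  {S, W, J} + {Z}: 65 + 34 = 99  ← best
Best: vehicle 1 Base → S → J → W → Base = 65; vehicle 2 Base → Z → Base = 34; combined 99.

Minimum combined distance: 99 m.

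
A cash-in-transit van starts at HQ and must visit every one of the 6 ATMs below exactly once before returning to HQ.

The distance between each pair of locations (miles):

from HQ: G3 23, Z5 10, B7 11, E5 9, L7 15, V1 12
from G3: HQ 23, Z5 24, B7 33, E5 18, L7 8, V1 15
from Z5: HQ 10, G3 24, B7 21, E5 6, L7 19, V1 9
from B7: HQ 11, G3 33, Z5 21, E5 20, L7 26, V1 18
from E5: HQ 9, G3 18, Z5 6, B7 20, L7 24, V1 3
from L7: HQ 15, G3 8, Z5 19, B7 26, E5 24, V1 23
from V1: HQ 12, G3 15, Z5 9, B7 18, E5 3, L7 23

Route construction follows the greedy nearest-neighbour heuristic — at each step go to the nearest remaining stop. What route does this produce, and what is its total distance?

92 miles along HQ → E5 → V1 → Z5 → L7 → G3 → B7 → HQ.

From HQ: distances to unvisited — E5=9, Z5=10, B7=11, V1=12, L7=15, G3=23. Nearest is E5 (9).
From E5: distances to unvisited — V1=3, Z5=6, G3=18, B7=20, L7=24. Nearest is V1 (3).
From V1: distances to unvisited — Z5=9, G3=15, B7=18, L7=23. Nearest is Z5 (9).
From Z5: distances to unvisited — L7=19, B7=21, G3=24. Nearest is L7 (19).
From L7: distances to unvisited — G3=8, B7=26. Nearest is G3 (8).
From G3: distances to unvisited — B7=33. Nearest is B7 (33).
Return B7→HQ: 11.
Total = 9 + 3 + 9 + 19 + 8 + 33 + 11 = 92.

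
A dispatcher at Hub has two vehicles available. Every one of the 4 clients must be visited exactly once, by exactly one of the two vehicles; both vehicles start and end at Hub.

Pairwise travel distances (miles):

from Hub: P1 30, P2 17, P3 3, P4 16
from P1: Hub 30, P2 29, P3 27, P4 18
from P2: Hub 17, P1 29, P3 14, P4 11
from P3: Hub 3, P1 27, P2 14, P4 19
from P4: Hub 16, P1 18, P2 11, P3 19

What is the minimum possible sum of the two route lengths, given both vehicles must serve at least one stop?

Try each way of splitting the stops between the two vehicles (each non-empty) and, for each split, find the best tour for each vehicle:
  {P1} + {P2, P3, P4}: 60 + 44 = 104
  {P2} + {P1, P3, P4}: 34 + 64 = 98
  {P1, P2} + {P3, P4}: 76 + 38 = 114
  {P3} + {P1, P2, P4}: 6 + 76 = 82
  {P1, P3} + {P2, P4}: 60 + 44 = 104
  {P2, P3} + {P1, P4}: 34 + 64 = 98
  … (7 splits in total)
Best: vehicle 1 Hub → P3 → Hub = 6; vehicle 2 Hub → P1 → P4 → P2 → Hub = 76; combined 82.

Minimum combined distance: 82 miles.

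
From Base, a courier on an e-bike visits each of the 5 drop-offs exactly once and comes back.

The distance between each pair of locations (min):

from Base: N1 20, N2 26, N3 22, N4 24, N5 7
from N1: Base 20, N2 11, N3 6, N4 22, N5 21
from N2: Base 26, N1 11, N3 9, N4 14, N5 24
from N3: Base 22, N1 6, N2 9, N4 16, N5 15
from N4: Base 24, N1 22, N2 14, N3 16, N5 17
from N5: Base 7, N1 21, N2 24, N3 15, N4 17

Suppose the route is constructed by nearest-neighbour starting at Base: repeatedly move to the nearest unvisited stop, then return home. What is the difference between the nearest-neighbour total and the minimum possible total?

The nearest-neighbour route is 4 min longer than optimal.

Base: N5=7, N1=20, N3=22, N4=24, N2=26 ⇒ N5
N5: N3=15, N4=17, N1=21, N2=24 ⇒ N3
N3: N1=6, N2=9, N4=16 ⇒ N1
N1: N2=11, N4=22 ⇒ N2
N2: N4=14 ⇒ N4
NN route Base → N5 → N3 → N1 → N2 → N4 → Base costs 77.
Optimal: Base → N1 → N3 → N2 → N4 → N5 → Base costs 73 (by enumerating all 60 distinct tours).
Excess = 77 − 73 = 4.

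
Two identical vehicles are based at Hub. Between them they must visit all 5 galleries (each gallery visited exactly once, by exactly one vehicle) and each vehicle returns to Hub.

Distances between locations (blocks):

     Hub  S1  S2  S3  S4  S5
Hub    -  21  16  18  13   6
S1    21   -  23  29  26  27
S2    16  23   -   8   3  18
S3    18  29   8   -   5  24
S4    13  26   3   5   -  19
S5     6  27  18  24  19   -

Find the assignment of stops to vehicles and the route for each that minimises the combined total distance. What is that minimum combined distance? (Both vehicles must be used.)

82 blocks — the smallest possible combined total.

Check every non-empty split of the stops between the two vehicles; for each half take its own optimal tour:
  {S1} + {S2, S3, S4, S5}: 42 + 50 = 92
  {S2} + {S1, S3, S4, S5}: 32 + 80 = 112
  {S1, S2} + {S3, S4, S5}: 60 + 48 = 108
  {S3} + {S1, S2, S4, S5}: 36 + 72 = 108
  {S1, S3} + {S2, S4, S5}: 68 + 40 = 108
  {S2, S3} + {S1, S4, S5}: 42 + 72 = 114
  … (15 splits in total)
  {S1, S2, S3, S4} + {S5}: 70 + 12 = 82  ← best
Best: vehicle 1 Hub → S1 → S2 → S3 → S4 → Hub = 70; vehicle 2 Hub → S5 → Hub = 12; combined 82.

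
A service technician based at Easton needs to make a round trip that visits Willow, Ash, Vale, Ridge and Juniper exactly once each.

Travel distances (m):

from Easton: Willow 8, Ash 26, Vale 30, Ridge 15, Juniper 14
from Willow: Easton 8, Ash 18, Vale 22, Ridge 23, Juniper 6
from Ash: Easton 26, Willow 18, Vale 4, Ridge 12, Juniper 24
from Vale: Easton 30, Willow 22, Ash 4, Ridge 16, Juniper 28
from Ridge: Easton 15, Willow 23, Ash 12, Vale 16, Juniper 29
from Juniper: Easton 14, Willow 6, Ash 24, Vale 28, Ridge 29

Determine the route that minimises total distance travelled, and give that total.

Shortest round trip = 73 m.

There are 60 distinct closed tours to check (reversals are equivalent).
Easton - Willow - Ash - Vale - Ridge - Juniper - Easton: 8+18+4+16+29+14 = 89
Easton - Willow - Ash - Vale - Juniper - Ridge - Easton: 8+18+4+28+29+15 = 102
Easton - Willow - Ash - Ridge - Vale - Juniper - Easton: 8+18+12+16+28+14 = 96
Easton - Willow - Ash - Ridge - Juniper - Vale - Easton: 8+18+12+29+28+30 = 125
Easton - Willow - Ash - Juniper - Vale - Ridge - Easton: 8+18+24+28+16+15 = 109
Easton - Willow - Ash - Juniper - Ridge - Vale - Easton: 8+18+24+29+16+30 = 125
Easton - Willow - Vale - Ash - Ridge - Juniper - Easton: 8+22+4+12+29+14 = 89
Easton - Willow - Vale - Ash - Juniper - Ridge - Easton: 8+22+4+24+29+15 = 102
Easton - Willow - Vale - Ridge - Ash - Juniper - Easton: 8+22+16+12+24+14 = 96
Easton - Willow - Vale - Ridge - Juniper - Ash - Easton: 8+22+16+29+24+26 = 125
Easton - Willow - Vale - Juniper - Ash - Ridge - Easton: 8+22+28+24+12+15 = 109
Easton - Willow - Vale - Juniper - Ridge - Ash - Easton: 8+22+28+29+12+26 = 125
Easton - Willow - Ridge - Ash - Vale - Juniper - Easton: 8+23+12+4+28+14 = 89
Easton - Willow - Ridge - Ash - Juniper - Vale - Easton: 8+23+12+24+28+30 = 125
… (46 more)
Easton - Willow - Juniper - Ash - Vale - Ridge - Easton: 8+6+24+4+16+15 = 73  ← best
The minimum is 73.
One optimal route: Easton → Willow → Juniper → Ash → Vale → Ridge → Easton (or its reverse).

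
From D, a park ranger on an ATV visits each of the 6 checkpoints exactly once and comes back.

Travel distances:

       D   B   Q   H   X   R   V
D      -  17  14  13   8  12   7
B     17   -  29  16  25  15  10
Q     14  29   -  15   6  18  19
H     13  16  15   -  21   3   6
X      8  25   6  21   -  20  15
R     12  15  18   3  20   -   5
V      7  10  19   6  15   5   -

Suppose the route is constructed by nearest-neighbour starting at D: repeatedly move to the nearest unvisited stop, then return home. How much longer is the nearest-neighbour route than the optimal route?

D: V=7, X=8, R=12, H=13, Q=14, B=17 ⇒ V
V: R=5, H=6, B=10, X=15, Q=19 ⇒ R
R: H=3, B=15, Q=18, X=20 ⇒ H
H: Q=15, B=16, X=21 ⇒ Q
Q: X=6, B=29 ⇒ X
X: B=25 ⇒ B
NN route D → V → R → H → Q → X → B → D costs 78.
Optimal: D → B → V → R → H → Q → X → D costs 64 (by enumerating all 360 distinct tours).
Excess = 78 − 64 = 14.

14 longer than the optimal tour.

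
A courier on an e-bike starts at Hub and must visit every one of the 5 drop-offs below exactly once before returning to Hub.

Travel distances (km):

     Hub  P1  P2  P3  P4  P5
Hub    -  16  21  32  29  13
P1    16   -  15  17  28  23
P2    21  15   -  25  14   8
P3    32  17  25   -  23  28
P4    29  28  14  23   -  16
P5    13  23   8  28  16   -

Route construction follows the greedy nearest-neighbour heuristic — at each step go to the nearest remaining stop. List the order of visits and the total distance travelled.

Nearest-neighbour total = 91 km; route Hub → P5 → P2 → P4 → P3 → P1 → Hub.

Hub → [P5:13 / P1:16 / P2:21 / P4:29 / P3:32] → P5 (13)
P5 → [P2:8 / P4:16 / P1:23 / P3:28] → P2 (8)
P2 → [P4:14 / P1:15 / P3:25] → P4 (14)
P4 → [P3:23 / P1:28] → P3 (23)
P3 → [P1:17] → P1 (17)
Return P1→Hub: 16.
Total = 13 + 8 + 14 + 23 + 17 + 16 = 91.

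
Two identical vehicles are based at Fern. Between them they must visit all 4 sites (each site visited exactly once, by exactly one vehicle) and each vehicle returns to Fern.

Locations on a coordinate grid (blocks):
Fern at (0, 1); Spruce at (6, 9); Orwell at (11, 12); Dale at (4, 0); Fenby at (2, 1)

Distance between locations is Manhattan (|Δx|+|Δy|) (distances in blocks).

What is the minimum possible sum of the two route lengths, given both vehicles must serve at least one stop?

Minimum combined distance: 50 blocks.

There are 2^3 − 1 = 7 ways to divide the 4 stops into two non-empty groups. For each, the best each vehicle can do is its own shortest tour through its group:
  {Spruce} + {Orwell, Dale, Fenby}: 28 + 46 = 74
  {Orwell} + {Spruce, Dale, Fenby}: 44 + 30 = 74
  {Spruce, Orwell} + {Dale, Fenby}: 44 + 10 = 54
  {Dale} + {Spruce, Orwell, Fenby}: 10 + 44 = 54
  {Spruce, Dale} + {Orwell, Fenby}: 30 + 44 = 74
  {Orwell, Dale} + {Spruce, Fenby}: 46 + 28 = 74
  … (7 splits in total)
  {Spruce, Orwell, Dale} + {Fenby}: 46 + 4 = 50  ← best
Best: vehicle 1 Fern → Spruce → Orwell → Dale → Fern = 46; vehicle 2 Fern → Fenby → Fern = 4; combined 50.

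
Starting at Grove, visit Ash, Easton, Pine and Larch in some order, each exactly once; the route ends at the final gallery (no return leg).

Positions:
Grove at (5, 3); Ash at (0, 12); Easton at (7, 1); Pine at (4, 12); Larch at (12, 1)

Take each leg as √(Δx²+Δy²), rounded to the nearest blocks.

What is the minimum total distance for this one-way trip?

There are 4! = 24 possible orderings.
Grove→Ash→Easton→Pine→Larch: 10+13+11+14 = 48
Grove→Ash→Easton→Larch→Pine: 10+13+5+14 = 42
Grove→Ash→Pine→Easton→Larch: 10+4+11+5 = 30
Grove→Ash→Pine→Larch→Easton: 10+4+14+5 = 33
Grove→Ash→Larch→Easton→Pine: 10+16+5+11 = 42
Grove→Ash→Larch→Pine→Easton: 10+16+14+11 = 51
Grove→Easton→Ash→Pine→Larch: 3+13+4+14 = 34
Grove→Easton→Ash→Larch→Pine: 3+13+16+14 = 46
Grove→Easton→Pine→Ash→Larch: 3+11+4+16 = 34
Grove→Easton→Pine→Larch→Ash: 3+11+14+16 = 44
Grove→Easton→Larch→Ash→Pine: 3+5+16+4 = 28
Grove→Easton→Larch→Pine→Ash: 3+5+14+4 = 26
Grove→Pine→Ash→Easton→Larch: 9+4+13+5 = 31
Grove→Pine→Ash→Larch→Easton: 9+4+16+5 = 34
… (10 more)
The minimum is 26.
One shortest path: Grove → Easton → Larch → Pine → Ash.

26 blocks — the minimum one-way total.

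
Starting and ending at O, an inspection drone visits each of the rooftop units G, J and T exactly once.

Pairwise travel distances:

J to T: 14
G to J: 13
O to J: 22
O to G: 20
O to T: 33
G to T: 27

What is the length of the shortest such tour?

80 — the shortest possible round trip.

With 3 stops there are 3!/2 = 3 distinct round trips (a route and its reverse cost the same).
O - G - J - T - O: 20+13+14+33 = 80
O - G - T - J - O: 20+27+14+22 = 83
O - J - G - T - O: 22+13+27+33 = 95
The minimum is 80.
One optimal route: O → G → J → T → O (or its reverse).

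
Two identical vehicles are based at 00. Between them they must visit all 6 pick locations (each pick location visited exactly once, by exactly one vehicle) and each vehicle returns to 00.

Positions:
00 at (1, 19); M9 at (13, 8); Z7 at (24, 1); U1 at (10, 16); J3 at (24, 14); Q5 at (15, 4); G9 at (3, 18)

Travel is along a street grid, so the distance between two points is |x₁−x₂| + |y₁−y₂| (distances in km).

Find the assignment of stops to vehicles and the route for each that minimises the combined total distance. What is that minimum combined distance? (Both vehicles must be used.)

Minimum combined distance: 88 km.

There are 2^5 − 1 = 31 ways to divide the 6 stops into two non-empty groups. For each, the best each vehicle can do is its own shortest tour through its group:
  {M9} + {Z7, U1, J3, Q5, G9}: 46 + 82 = 128
  {Z7} + {M9, U1, J3, Q5, G9}: 82 + 76 = 158
  {M9, Z7} + {U1, J3, Q5, G9}: 82 + 76 = 158
  {U1} + {M9, Z7, J3, Q5, G9}: 24 + 82 = 106
  {M9, U1} + {Z7, J3, Q5, G9}: 46 + 82 = 128
  {Z7, U1} + {M9, J3, Q5, G9}: 82 + 76 = 158
  … (31 splits in total)
  {M9, Z7, U1, J3, Q5} + {G9}: 82 + 6 = 88  ← best
Best: vehicle 1 00 → M9 → Q5 → Z7 → J3 → U1 → 00 = 82; vehicle 2 00 → G9 → 00 = 6; combined 88.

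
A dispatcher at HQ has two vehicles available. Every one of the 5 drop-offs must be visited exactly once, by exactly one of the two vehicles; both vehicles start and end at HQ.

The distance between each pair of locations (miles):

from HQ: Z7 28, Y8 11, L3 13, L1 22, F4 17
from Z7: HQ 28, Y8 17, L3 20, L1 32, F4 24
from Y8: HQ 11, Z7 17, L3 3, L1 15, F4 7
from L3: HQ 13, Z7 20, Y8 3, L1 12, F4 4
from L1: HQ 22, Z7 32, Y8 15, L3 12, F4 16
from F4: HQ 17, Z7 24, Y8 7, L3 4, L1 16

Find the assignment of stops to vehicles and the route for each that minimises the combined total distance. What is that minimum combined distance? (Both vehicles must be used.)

111 miles — the smallest possible combined total.

Check every non-empty split of the stops between the two vehicles; for each half take its own optimal tour:
  {Z7} + {Y8, L3, L1, F4}: 56 + 56 = 112
  {Y8} + {Z7, L3, L1, F4}: 22 + 90 = 112
  {Z7, Y8} + {L3, L1, F4}: 56 + 55 = 111
  {L3} + {Z7, Y8, L1, F4}: 26 + 90 = 116
  {Z7, L3} + {Y8, L1, F4}: 61 + 56 = 117
  {Y8, L3} + {Z7, L1, F4}: 27 + 90 = 117
  … (15 splits in total)
Best: vehicle 1 HQ → Z7 → Y8 → HQ = 56; vehicle 2 HQ → L3 → F4 → L1 → HQ = 55; combined 111.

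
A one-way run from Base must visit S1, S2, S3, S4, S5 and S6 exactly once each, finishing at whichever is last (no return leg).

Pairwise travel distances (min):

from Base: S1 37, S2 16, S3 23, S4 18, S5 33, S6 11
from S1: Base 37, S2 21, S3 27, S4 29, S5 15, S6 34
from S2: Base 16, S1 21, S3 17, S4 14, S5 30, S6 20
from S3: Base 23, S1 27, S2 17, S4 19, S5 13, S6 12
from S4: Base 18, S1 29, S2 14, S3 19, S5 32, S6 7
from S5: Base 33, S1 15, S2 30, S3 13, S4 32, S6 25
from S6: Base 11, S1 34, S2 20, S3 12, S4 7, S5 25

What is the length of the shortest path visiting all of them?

Minimum one-way distance = 77 min.

There are 6! = 720 possible orderings.
Base → S1 → S2 → S3 → S4 → S5 → S6: 37+21+17+19+32+25 = 151
Base → S1 → S2 → S3 → S4 → S6 → S5: 37+21+17+19+7+25 = 126
Base → S1 → S2 → S3 → S5 → S4 → S6: 37+21+17+13+32+7 = 127
Base → S1 → S2 → S3 → S5 → S6 → S4: 37+21+17+13+25+7 = 120
Base → S1 → S2 → S3 → S6 → S4 → S5: 37+21+17+12+7+32 = 126
Base → S1 → S2 → S3 → S6 → S5 → S4: 37+21+17+12+25+32 = 144
Base → S1 → S2 → S4 → S3 → S5 → S6: 37+21+14+19+13+25 = 129
Base → S1 → S2 → S4 → S3 → S6 → S5: 37+21+14+19+12+25 = 128
… (712 more)
Base → S2 → S4 → S6 → S3 → S5 → S1: 16+14+7+12+13+15 = 77  ← best
The minimum is 77.
One shortest path: Base → S2 → S4 → S6 → S3 → S5 → S1.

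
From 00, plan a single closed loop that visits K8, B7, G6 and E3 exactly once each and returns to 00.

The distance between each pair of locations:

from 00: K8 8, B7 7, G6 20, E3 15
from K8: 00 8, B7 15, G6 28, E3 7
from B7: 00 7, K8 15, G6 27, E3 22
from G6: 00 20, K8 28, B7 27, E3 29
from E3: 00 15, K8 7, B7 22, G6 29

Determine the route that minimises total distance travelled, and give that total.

Shortest round trip = 78.

With 4 stops there are 4!/2 = 12 distinct round trips (a route and its reverse cost the same).
00-K8-B7-G6-E3-00: 8+15+27+29+15 = 94
00-K8-B7-E3-G6-00: 8+15+22+29+20 = 94
00-K8-G6-B7-E3-00: 8+28+27+22+15 = 100
00-K8-G6-E3-B7-00: 8+28+29+22+7 = 94
00-K8-E3-B7-G6-00: 8+7+22+27+20 = 84
00-K8-E3-G6-B7-00: 8+7+29+27+7 = 78
00-B7-K8-G6-E3-00: 7+15+28+29+15 = 94
00-B7-K8-E3-G6-00: 7+15+7+29+20 = 78
00-B7-G6-K8-E3-00: 7+27+28+7+15 = 84
00-B7-E3-K8-G6-00: 7+22+7+28+20 = 84
00-G6-K8-B7-E3-00: 20+28+15+22+15 = 100
00-G6-B7-K8-E3-00: 20+27+15+7+15 = 84
The minimum is 78.
One optimal route: 00 → K8 → E3 → G6 → B7 → 00 (or its reverse).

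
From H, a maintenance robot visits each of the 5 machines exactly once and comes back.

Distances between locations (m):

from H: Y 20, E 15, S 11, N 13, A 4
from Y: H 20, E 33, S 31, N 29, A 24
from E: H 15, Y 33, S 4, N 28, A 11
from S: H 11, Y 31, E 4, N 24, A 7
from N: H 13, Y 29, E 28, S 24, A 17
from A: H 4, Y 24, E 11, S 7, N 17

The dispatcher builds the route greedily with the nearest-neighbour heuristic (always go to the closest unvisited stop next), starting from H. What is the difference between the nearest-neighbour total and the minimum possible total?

2 m longer than the optimal tour.

From H: A=4, S=11, N=13, E=15, Y=20 → choose A (4).
From A: S=7, E=11, N=17, Y=24 → choose S (7).
From S: E=4, N=24, Y=31 → choose E (4).
From E: N=28, Y=33 → choose N (28).
From N: Y=29 → choose Y (29).
NN route H → A → S → E → N → Y → H costs 92.
Optimal: H → N → Y → E → S → A → H costs 90 (by enumerating all 60 distinct tours).
Excess = 92 − 90 = 2.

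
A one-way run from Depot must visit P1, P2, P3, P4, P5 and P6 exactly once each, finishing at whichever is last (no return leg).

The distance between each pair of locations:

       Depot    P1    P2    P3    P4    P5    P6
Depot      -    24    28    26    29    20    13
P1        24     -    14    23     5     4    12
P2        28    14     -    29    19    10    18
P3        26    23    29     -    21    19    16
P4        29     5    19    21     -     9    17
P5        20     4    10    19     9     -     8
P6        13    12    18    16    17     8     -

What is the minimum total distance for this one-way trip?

Shortest open route: 69.

There are 6! = 720 possible orderings.
Depot→P1→P2→P3→P4→P5→P6: 24+14+29+21+9+8 = 105
Depot→P1→P2→P3→P4→P6→P5: 24+14+29+21+17+8 = 113
Depot→P1→P2→P3→P5→P4→P6: 24+14+29+19+9+17 = 112
Depot→P1→P2→P3→P5→P6→P4: 24+14+29+19+8+17 = 111
Depot→P1→P2→P3→P6→P4→P5: 24+14+29+16+17+9 = 109
Depot→P1→P2→P3→P6→P5→P4: 24+14+29+16+8+9 = 100
Depot→P1→P2→P4→P3→P5→P6: 24+14+19+21+19+8 = 105
Depot→P1→P2→P4→P3→P6→P5: 24+14+19+21+16+8 = 102
… (712 more)
Depot→P6→P3→P4→P1→P5→P2: 13+16+21+5+4+10 = 69  ← best
The minimum is 69.
One shortest path: Depot → P6 → P3 → P4 → P1 → P5 → P2.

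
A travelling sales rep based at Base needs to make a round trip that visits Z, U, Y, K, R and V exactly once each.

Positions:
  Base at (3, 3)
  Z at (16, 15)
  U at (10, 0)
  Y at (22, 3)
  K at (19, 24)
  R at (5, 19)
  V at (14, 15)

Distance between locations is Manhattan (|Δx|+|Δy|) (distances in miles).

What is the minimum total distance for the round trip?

Minimum total distance: 94 miles.

Base-Z-U-Y-K-R-V-Base: 25+21+15+24+19+13+23 = 140
Base-Z-U-Y-K-V-R-Base: 25+21+15+24+14+13+18 = 130
Base-Z-U-Y-R-K-V-Base: 25+21+15+33+19+14+23 = 150
Base-Z-U-Y-R-V-K-Base: 25+21+15+33+13+14+37 = 158
Base-Z-U-Y-V-K-R-Base: 25+21+15+20+14+19+18 = 132
Base-Z-U-Y-V-R-K-Base: 25+21+15+20+13+19+37 = 150
Base-Z-U-K-Y-R-V-Base: 25+21+33+24+33+13+23 = 172
Base-Z-U-K-Y-V-R-Base: 25+21+33+24+20+13+18 = 154
… (352 more)
Base-U-Y-K-Z-V-R-Base: 10+15+24+12+2+13+18 = 94  ← best
The minimum is 94.
One optimal route: Base → U → Y → K → Z → V → R → Base (or its reverse).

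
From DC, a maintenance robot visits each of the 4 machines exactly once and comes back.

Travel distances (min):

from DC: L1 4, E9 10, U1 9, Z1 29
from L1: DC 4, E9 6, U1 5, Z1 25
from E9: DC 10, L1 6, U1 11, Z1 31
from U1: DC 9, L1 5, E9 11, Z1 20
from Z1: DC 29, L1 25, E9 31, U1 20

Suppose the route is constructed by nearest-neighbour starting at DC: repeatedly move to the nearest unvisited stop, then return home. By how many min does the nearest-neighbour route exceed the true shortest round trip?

The nearest-neighbour route is 10 min longer than optimal.

DC: L1=4, U1=9, E9=10, Z1=29 ⇒ L1
L1: U1=5, E9=6, Z1=25 ⇒ U1
U1: E9=11, Z1=20 ⇒ E9
E9: Z1=31 ⇒ Z1
NN route DC → L1 → U1 → E9 → Z1 → DC costs 80.
Optimal: DC → L1 → E9 → U1 → Z1 → DC costs 70 (by enumerating all 12 distinct tours).
Excess = 80 − 70 = 10.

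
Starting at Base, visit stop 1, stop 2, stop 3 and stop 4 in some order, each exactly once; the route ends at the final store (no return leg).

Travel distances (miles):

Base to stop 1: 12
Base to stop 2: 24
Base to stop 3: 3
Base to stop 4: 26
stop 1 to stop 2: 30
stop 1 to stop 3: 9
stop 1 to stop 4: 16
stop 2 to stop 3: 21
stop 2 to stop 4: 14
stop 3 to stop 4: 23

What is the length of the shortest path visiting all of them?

There are 4! = 24 possible orderings.
Base→stop 1→stop 2→stop 3→stop 4: 12+30+21+23 = 86
Base→stop 1→stop 2→stop 4→stop 3: 12+30+14+23 = 79
Base→stop 1→stop 3→stop 2→stop 4: 12+9+21+14 = 56
Base→stop 1→stop 3→stop 4→stop 2: 12+9+23+14 = 58
Base→stop 1→stop 4→stop 2→stop 3: 12+16+14+21 = 63
Base→stop 1→stop 4→stop 3→stop 2: 12+16+23+21 = 72
Base→stop 2→stop 1→stop 3→stop 4: 24+30+9+23 = 86
Base→stop 2→stop 1→stop 4→stop 3: 24+30+16+23 = 93
Base→stop 2→stop 3→stop 1→stop 4: 24+21+9+16 = 70
Base→stop 2→stop 3→stop 4→stop 1: 24+21+23+16 = 84
Base→stop 2→stop 4→stop 1→stop 3: 24+14+16+9 = 63
Base→stop 2→stop 4→stop 3→stop 1: 24+14+23+9 = 70
Base→stop 3→stop 1→stop 2→stop 4: 3+9+30+14 = 56
Base→stop 3→stop 1→stop 4→stop 2: 3+9+16+14 = 42
… (10 more)
The minimum is 42.
One shortest path: Base → stop 3 → stop 1 → stop 4 → stop 2.

Shortest open route: 42 miles.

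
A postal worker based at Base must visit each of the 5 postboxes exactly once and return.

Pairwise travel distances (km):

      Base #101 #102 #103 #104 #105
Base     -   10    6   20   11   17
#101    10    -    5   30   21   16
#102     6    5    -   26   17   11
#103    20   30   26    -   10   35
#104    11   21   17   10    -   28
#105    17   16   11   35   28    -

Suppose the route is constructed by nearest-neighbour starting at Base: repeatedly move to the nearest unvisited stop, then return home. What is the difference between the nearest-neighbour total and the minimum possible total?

3 km longer than the optimal tour.

From Base: #102=6, #101=10, #104=11, #105=17, #103=20 → choose #102 (6).
From #102: #101=5, #105=11, #104=17, #103=26 → choose #101 (5).
From #101: #105=16, #104=21, #103=30 → choose #105 (16).
From #105: #104=28, #103=35 → choose #104 (28).
From #104: #103=10 → choose #103 (10).
NN route Base → #102 → #101 → #105 → #104 → #103 → Base costs 85.
Optimal: Base → #101 → #102 → #105 → #103 → #104 → Base costs 82 (by enumerating all 60 distinct tours).
Excess = 85 − 82 = 3.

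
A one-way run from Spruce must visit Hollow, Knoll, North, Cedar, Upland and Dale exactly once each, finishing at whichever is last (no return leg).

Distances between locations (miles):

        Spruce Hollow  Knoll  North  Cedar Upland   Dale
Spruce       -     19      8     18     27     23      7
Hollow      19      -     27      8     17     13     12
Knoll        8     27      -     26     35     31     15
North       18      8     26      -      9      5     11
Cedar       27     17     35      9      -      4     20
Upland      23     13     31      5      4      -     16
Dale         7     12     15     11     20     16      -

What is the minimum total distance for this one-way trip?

Shortest open route: 52 miles.

There are 6! = 720 possible orderings.
Spruce→Hollow→Knoll→North→Cedar→Upland→Dale: 19+27+26+9+4+16 = 101
Spruce→Hollow→Knoll→North→Cedar→Dale→Upland: 19+27+26+9+20+16 = 117
Spruce→Hollow→Knoll→North→Upland→Cedar→Dale: 19+27+26+5+4+20 = 101
Spruce→Hollow→Knoll→North→Upland→Dale→Cedar: 19+27+26+5+16+20 = 113
Spruce→Hollow→Knoll→North→Dale→Cedar→Upland: 19+27+26+11+20+4 = 107
Spruce→Hollow→Knoll→North→Dale→Upland→Cedar: 19+27+26+11+16+4 = 103
Spruce→Hollow→Knoll→Cedar→North→Upland→Dale: 19+27+35+9+5+16 = 111
Spruce→Hollow→Knoll→Cedar→North→Dale→Upland: 19+27+35+9+11+16 = 117
… (712 more)
Spruce→Knoll→Dale→Hollow→North→Upland→Cedar: 8+15+12+8+5+4 = 52  ← best
The minimum is 52.
One shortest path: Spruce → Knoll → Dale → Hollow → North → Upland → Cedar.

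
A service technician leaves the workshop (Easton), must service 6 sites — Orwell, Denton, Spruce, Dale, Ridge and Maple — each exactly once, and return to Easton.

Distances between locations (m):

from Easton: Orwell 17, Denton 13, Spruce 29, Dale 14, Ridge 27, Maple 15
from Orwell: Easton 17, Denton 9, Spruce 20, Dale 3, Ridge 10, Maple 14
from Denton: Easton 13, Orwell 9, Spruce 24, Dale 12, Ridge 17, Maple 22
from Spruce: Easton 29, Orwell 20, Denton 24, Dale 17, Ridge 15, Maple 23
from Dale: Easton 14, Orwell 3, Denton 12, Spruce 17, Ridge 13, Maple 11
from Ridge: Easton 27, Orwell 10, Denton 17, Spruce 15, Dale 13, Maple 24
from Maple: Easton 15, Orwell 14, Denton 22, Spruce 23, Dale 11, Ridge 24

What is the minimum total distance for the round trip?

There are 360 distinct closed tours to check (reversals are equivalent).
Easton-Orwell-Denton-Spruce-Dale-Ridge-Maple-Easton: 17+9+24+17+13+24+15 = 119
Easton-Orwell-Denton-Spruce-Dale-Maple-Ridge-Easton: 17+9+24+17+11+24+27 = 129
Easton-Orwell-Denton-Spruce-Ridge-Dale-Maple-Easton: 17+9+24+15+13+11+15 = 104
Easton-Orwell-Denton-Spruce-Ridge-Maple-Dale-Easton: 17+9+24+15+24+11+14 = 114
Easton-Orwell-Denton-Spruce-Maple-Dale-Ridge-Easton: 17+9+24+23+11+13+27 = 124
Easton-Orwell-Denton-Spruce-Maple-Ridge-Dale-Easton: 17+9+24+23+24+13+14 = 124
Easton-Orwell-Denton-Dale-Spruce-Ridge-Maple-Easton: 17+9+12+17+15+24+15 = 109
Easton-Orwell-Denton-Dale-Spruce-Maple-Ridge-Easton: 17+9+12+17+23+24+27 = 129
… (352 more)
Easton-Denton-Orwell-Ridge-Spruce-Dale-Maple-Easton: 13+9+10+15+17+11+15 = 90  ← best
The minimum is 90.
One optimal route: Easton → Denton → Orwell → Ridge → Spruce → Dale → Maple → Easton (or its reverse).

90 m — the shortest possible round trip.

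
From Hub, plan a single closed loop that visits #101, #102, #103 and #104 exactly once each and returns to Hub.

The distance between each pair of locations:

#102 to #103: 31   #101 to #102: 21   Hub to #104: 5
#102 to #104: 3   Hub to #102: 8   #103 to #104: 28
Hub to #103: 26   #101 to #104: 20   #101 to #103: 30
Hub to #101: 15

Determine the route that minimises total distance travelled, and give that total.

There are 12 distinct closed tours to check (reversals are equivalent).
Hub - #101 - #102 - #103 - #104 - Hub: 15+21+31+28+5 = 100
Hub - #101 - #102 - #104 - #103 - Hub: 15+21+3+28+26 = 93
Hub - #101 - #103 - #102 - #104 - Hub: 15+30+31+3+5 = 84
Hub - #101 - #103 - #104 - #102 - Hub: 15+30+28+3+8 = 84
Hub - #101 - #104 - #102 - #103 - Hub: 15+20+3+31+26 = 95
Hub - #101 - #104 - #103 - #102 - Hub: 15+20+28+31+8 = 102
Hub - #102 - #101 - #103 - #104 - Hub: 8+21+30+28+5 = 92
Hub - #102 - #101 - #104 - #103 - Hub: 8+21+20+28+26 = 103
Hub - #102 - #103 - #101 - #104 - Hub: 8+31+30+20+5 = 94
Hub - #102 - #104 - #101 - #103 - Hub: 8+3+20+30+26 = 87
Hub - #103 - #101 - #102 - #104 - Hub: 26+30+21+3+5 = 85
Hub - #103 - #102 - #101 - #104 - Hub: 26+31+21+20+5 = 103
The minimum is 84.
One optimal route: Hub → #101 → #103 → #102 → #104 → Hub (or its reverse).

Shortest round trip = 84.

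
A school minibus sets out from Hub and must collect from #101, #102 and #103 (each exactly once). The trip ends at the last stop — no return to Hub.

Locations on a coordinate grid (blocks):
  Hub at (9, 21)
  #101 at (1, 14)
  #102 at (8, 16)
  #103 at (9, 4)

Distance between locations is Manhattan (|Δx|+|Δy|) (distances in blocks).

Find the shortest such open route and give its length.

Minimum one-way distance = 33 blocks.

There are 3! = 6 possible orderings.
Hub - #101 - #102 - #103: 15+9+13 = 37
Hub - #101 - #103 - #102: 15+18+13 = 46
Hub - #102 - #101 - #103: 6+9+18 = 33
Hub - #102 - #103 - #101: 6+13+18 = 37
Hub - #103 - #101 - #102: 17+18+9 = 44
Hub - #103 - #102 - #101: 17+13+9 = 39
The minimum is 33.
One shortest path: Hub → #102 → #101 → #103.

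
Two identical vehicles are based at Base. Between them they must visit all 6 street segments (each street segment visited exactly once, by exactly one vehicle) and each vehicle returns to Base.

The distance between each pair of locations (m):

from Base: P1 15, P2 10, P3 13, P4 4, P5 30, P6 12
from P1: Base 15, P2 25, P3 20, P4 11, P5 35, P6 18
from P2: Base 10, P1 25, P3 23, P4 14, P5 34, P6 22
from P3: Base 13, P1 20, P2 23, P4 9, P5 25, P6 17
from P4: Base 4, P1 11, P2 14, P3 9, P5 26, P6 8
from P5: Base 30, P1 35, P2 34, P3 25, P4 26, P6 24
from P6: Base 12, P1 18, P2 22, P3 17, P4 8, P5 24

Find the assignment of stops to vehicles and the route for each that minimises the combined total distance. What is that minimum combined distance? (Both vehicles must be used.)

There are 2^5 − 1 = 31 ways to divide the 6 stops into two non-empty groups. For each, the best each vehicle can do is its own shortest tour through its group:
  {P1} + {P2, P3, P4, P5, P6}: 30 + 94 = 124
  {P2} + {P1, P3, P4, P5, P6}: 20 + 95 = 115
  {P1, P2} + {P3, P4, P5, P6}: 50 + 74 = 124
  {P3} + {P1, P2, P4, P5, P6}: 26 + 101 = 127
  {P1, P3} + {P2, P4, P5, P6}: 48 + 80 = 128
  {P2, P3} + {P1, P4, P5, P6}: 46 + 86 = 132
  … (31 splits in total)
Best: vehicle 1 Base → P2 → Base = 20; vehicle 2 Base → P1 → P6 → P5 → P3 → P4 → Base = 95; combined 115.

Minimum combined distance: 115 m.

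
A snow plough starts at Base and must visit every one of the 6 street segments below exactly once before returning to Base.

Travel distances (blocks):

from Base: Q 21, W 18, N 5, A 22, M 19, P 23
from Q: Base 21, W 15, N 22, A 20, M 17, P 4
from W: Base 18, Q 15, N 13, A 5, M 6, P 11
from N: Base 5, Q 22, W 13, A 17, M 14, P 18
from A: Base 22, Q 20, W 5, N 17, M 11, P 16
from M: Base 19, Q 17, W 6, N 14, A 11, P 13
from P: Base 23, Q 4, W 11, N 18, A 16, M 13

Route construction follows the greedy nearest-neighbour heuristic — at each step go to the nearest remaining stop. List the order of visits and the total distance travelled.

Base → [N:5 / W:18 / M:19 / Q:21 / A:22 / P:23] → N (5)
N → [W:13 / M:14 / A:17 / P:18 / Q:22] → W (13)
W → [A:5 / M:6 / P:11 / Q:15] → A (5)
A → [M:11 / P:16 / Q:20] → M (11)
M → [P:13 / Q:17] → P (13)
P → [Q:4] → Q (4)
Return Q→Base: 21.
Total = 5 + 13 + 5 + 11 + 13 + 4 + 21 = 72.

Total distance 72 blocks via the nearest-neighbour route Base → N → W → A → M → P → Q → Base.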